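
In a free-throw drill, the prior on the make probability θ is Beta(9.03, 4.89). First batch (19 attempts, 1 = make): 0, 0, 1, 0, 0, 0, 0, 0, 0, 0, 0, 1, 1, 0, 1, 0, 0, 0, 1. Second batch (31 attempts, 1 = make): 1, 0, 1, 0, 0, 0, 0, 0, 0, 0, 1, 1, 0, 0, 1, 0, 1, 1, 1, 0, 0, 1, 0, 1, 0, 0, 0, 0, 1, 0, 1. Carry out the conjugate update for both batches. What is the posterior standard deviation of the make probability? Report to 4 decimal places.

The Beta prior is conjugate to a Binomial/Bernoulli likelihood; the update adds successes to α and failures to β.
After batch 1: Beta(9.03+5, 4.89+14) = Beta(14.03, 18.89).
After batch 2: Beta(14.03+12, 18.89+19) = Beta(26.03, 37.89).
Var = αβ/((α+β)²(α+β+1)) = 26.03·37.89/(63.92²·64.92) = 0.00371832; SD = √0.00371832 = 0.0610.

0.0610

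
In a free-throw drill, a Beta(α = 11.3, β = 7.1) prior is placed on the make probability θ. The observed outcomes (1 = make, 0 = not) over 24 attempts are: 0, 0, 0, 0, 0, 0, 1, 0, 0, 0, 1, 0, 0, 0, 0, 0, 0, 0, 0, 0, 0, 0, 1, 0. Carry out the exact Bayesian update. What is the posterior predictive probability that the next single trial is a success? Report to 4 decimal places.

0.3373

The Beta prior is conjugate to a Binomial/Bernoulli likelihood; the update adds successes to α and failures to β.
Posterior: Beta(α+k, β+n−k) = Beta(11.3+3, 7.1+21) = Beta(14.3, 28.1).
For a single future Bernoulli trial, P(success | data) = α/(α+β) = 0.3373.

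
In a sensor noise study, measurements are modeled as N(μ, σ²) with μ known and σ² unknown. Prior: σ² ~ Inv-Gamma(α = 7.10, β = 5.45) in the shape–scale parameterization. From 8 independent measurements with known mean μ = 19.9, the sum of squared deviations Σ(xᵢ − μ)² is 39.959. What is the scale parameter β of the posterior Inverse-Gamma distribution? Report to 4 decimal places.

With known mean μ and an Inverse-Gamma(α, β) prior on σ², the Normal likelihood is conjugate: posterior is Inv-Gamma(α + n/2, β + Σ(xᵢ−μ)²/2).
Posterior: Inv-Gamma(7.10 + 8/2, 5.45 + 39.959/2) = Inv-Gamma(11.10, 25.4295).
Posterior β = 25.4295.

25.4295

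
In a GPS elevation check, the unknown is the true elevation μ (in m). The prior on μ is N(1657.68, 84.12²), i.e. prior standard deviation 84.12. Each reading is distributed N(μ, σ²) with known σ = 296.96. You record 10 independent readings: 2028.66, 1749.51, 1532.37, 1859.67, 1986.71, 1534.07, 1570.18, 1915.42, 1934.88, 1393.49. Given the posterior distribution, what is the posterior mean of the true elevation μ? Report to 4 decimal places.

For Normal data with known variance σ², a Normal(μ₀, σ₀²) prior on μ is conjugate. Posterior precision = 1/σ₀² + n/σ²; posterior mean is the precision-weighted average of μ₀ and x̄.
Σxᵢ = 2028.66 + 1749.51 + 1532.37 + 1859.67 + 1986.71 + 1534.07 + 1570.18 + 1915.42 + 1934.88 + 1393.49 = 17504.96, so n·x̄ = 17504.96.
σ₀² = 84.12² = 7076.1744, σ² = 296.96² = 88185.2416; σ² + n·σ₀² = 88185.2416 + 10·7076.1744 = 158946.9856.
Posterior mean = (μ₀/σ₀² + n·x̄/σ²)/(1/σ₀² + n/σ²) = (σ²·μ₀ + σ₀²·n·x̄)/(σ² + n·σ₀²) = (88185.2416·1657.68 + 7076.1744·17504.96)/158946.9856 = 270051061.120512/158946.9856 = 1699.0008.

1699.0008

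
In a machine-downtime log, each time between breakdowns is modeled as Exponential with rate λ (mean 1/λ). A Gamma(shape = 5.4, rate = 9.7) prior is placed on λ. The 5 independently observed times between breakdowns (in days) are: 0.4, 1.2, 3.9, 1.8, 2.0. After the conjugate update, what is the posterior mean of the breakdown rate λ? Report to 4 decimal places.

With a Gamma(shape α, rate β) prior on the exponential rate λ, the posterior after n observations with total T = Σxᵢ is Gamma(α+n, β+T).
Sum of observations T = 9.3 days; n = 5.
Posterior: Gamma(5.4+5, 9.7+9.3) = Gamma(10.4, 19.0).
Posterior mean of λ = α/β = 10.4/19.0 = 0.5474.

0.5474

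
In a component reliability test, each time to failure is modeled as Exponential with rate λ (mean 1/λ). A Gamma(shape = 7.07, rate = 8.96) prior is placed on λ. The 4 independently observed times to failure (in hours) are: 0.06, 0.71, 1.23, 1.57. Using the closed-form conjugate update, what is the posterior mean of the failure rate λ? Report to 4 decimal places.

With a Gamma(shape α, rate β) prior on the exponential rate λ, the posterior after n observations with total T = Σxᵢ is Gamma(α+n, β+T).
Sum of observations T = 3.57 hours; n = 4.
Posterior: Gamma(7.07+4, 8.96+3.57) = Gamma(11.07, 12.53).
Posterior mean of λ = α/β = 11.07/12.53 = 0.8835.

0.8835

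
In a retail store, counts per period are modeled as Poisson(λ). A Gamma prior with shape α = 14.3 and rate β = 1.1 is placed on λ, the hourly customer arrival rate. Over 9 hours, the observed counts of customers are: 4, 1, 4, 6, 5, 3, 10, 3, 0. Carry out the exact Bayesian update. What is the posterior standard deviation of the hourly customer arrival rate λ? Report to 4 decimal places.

With a Gamma(shape α, rate β) prior, the Poisson likelihood is conjugate: the posterior is Gamma(α + ΣXᵢ, β + n).
Sum of counts S = 36 over n = 9 hours.
Posterior: Gamma(α+S, β+n) = Gamma(14.3+36, 1.1+9) = Gamma(50.3, 10.1).
SD = √α/β = √50.3/10.1 = 0.7022.

0.7022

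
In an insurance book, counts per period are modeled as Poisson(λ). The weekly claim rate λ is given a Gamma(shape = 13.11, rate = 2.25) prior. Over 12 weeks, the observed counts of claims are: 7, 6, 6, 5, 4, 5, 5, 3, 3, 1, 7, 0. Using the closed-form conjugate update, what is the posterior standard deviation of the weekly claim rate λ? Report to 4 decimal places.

0.5663

With a Gamma(shape α, rate β) prior, the Poisson likelihood is conjugate: the posterior is Gamma(α + ΣXᵢ, β + n).
Sum of counts S = 52 over n = 12 weeks.
Posterior: Gamma(α+S, β+n) = Gamma(13.11+52, 2.25+12) = Gamma(65.11, 14.25).
SD = √α/β = √65.11/14.25 = 0.5663.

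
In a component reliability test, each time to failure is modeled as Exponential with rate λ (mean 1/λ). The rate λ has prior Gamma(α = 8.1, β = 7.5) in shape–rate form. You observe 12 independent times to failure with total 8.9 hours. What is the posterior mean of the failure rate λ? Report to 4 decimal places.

1.2256

With a Gamma(shape α, rate β) prior on the exponential rate λ, the posterior after n observations with total T = Σxᵢ is Gamma(α+n, β+T).
Posterior: Gamma(8.1+12, 7.5+8.9) = Gamma(20.1, 16.4).
Posterior mean of λ = α/β = 20.1/16.4 = 1.2256.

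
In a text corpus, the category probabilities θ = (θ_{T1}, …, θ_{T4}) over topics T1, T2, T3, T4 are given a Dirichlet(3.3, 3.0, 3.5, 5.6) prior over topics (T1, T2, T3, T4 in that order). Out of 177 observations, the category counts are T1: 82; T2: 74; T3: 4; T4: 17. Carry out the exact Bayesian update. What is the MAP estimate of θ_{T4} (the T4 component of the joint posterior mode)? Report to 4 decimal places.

0.1146

The Dirichlet prior is conjugate to the Multinomial likelihood: each posterior αⱼ = prior αⱼ + observed count nⱼ.
Posterior concentration: (85.3, 77.0, 7.5, 22.6), total = 192.4.
Joint mode component: (α_{T4}−1)/(Σα−K) = 21.6/188.4 = 0.1146.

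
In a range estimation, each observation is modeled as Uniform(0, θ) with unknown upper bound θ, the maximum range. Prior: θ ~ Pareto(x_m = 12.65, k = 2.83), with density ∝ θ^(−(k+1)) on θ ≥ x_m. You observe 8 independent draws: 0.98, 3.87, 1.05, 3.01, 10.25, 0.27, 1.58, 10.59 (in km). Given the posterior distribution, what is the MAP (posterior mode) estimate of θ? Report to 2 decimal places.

12.65

A Pareto(scale x_m, shape k) prior on the upper bound θ of Uniform(0, θ) is conjugate: posterior is Pareto(max(x_m, max xᵢ), k + n).
Sample maximum = 10.59; prior scale x_m = 12.65 → posterior scale = max = 12.65.
Posterior shape = 2.83 + 8 = 10.83.
The Pareto density is decreasing on [x_m, ∞), so the mode is x_m = 12.65.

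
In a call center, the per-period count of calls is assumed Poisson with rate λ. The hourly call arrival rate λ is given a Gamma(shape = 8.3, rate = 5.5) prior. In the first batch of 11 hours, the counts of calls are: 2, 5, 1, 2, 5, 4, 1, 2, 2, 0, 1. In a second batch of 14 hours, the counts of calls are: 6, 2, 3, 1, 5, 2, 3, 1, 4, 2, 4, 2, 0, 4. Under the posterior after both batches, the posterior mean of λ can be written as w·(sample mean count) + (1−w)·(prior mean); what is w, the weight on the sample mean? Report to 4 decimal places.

0.8197

With a Gamma(shape α, rate β) prior, the Poisson likelihood is conjugate: the posterior is Gamma(α + ΣXᵢ, β + n).
Total number of hours: n = 11 + 14 = 25.
Posterior mean = (α₀+S)/(β₀+n) = [n/(β₀+n)]·(S/n) + [β₀/(β₀+n)]·(α₀/β₀), so only n and β₀ enter the weight.
Weight on data w = n/(β₀+n) = 25/(5.5+25) = 25/30.5 = 0.8197.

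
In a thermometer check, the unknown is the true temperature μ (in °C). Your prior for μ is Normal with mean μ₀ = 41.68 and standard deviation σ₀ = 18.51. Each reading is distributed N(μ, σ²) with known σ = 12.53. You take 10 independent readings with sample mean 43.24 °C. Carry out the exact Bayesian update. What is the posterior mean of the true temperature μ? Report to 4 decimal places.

43.1716

For Normal data with known variance σ², a Normal(μ₀, σ₀²) prior on μ is conjugate. Posterior precision = 1/σ₀² + n/σ²; posterior mean is the precision-weighted average of μ₀ and x̄.
n·x̄ = 10·43.24 = 432.4.
σ₀² = 18.51² = 342.6201, σ² = 12.53² = 157.0009; σ² + n·σ₀² = 157.0009 + 10·342.6201 = 3583.2019.
Posterior mean = (μ₀/σ₀² + n·x̄/σ²)/(1/σ₀² + n/σ²) = (σ²·μ₀ + σ₀²·n·x̄)/(σ² + n·σ₀²) = (157.0009·41.68 + 342.6201·432.4)/3583.2019 = 154692.728752/3583.2019 = 43.1716.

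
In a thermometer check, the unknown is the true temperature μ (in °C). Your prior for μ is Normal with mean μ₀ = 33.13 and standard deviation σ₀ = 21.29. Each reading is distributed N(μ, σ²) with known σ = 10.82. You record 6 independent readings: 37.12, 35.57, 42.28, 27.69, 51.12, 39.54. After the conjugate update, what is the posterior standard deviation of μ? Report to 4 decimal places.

4.3251

For Normal data with known variance σ², a Normal(μ₀, σ₀²) prior on μ is conjugate. Posterior precision = 1/σ₀² + n/σ²; posterior mean is the precision-weighted average of μ₀ and x̄.
σ₀² = 21.29² = 453.2641, σ² = 10.82² = 117.0724; σ² + n·σ₀² = 117.0724 + 6·453.2641 = 2836.657.
Posterior precision = 1/σ₀² + n/σ² = 1/453.2641 + 6/117.0724 = (σ² + n·σ₀²)/(σ₀²σ²) = 2836.657/(453.2641·117.0724); posterior variance σₙ² = σ₀²σ²/(σ² + n·σ₀²) = 453.2641·117.0724/2836.657 = 18.706779.
Posterior SD = √σₙ² = √(453.2641·117.0724/2836.657) = 4.3251.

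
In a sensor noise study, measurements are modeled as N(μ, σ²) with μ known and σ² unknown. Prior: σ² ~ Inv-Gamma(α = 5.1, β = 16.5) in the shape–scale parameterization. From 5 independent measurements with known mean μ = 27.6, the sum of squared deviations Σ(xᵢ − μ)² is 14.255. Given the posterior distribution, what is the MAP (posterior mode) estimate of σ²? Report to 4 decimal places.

2.7474

With known mean μ and an Inverse-Gamma(α, β) prior on σ², the Normal likelihood is conjugate: posterior is Inv-Gamma(α + n/2, β + Σ(xᵢ−μ)²/2).
Posterior: Inv-Gamma(5.1 + 5/2, 16.5 + 14.255/2) = Inv-Gamma(7.60, 23.6275).
Mode = β/(α+1) = 23.6275/8.60 = 2.7474.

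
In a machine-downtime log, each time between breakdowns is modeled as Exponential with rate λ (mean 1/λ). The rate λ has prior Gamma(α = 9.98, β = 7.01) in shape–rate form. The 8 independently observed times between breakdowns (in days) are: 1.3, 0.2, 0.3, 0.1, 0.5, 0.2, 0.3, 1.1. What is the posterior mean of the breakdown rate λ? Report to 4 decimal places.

1.6331

With a Gamma(shape α, rate β) prior on the exponential rate λ, the posterior after n observations with total T = Σxᵢ is Gamma(α+n, β+T).
Sum of observations T = 4.0 days; n = 8.
Posterior: Gamma(9.98+8, 7.01+4.0) = Gamma(17.98, 11.01).
Posterior mean of λ = α/β = 17.98/11.01 = 1.6331.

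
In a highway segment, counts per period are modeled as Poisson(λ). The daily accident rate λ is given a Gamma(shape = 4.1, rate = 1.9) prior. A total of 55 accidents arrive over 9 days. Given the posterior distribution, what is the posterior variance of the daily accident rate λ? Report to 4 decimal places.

With a Gamma(shape α, rate β) prior, the Poisson likelihood is conjugate: the posterior is Gamma(α + ΣXᵢ, β + n).
Posterior: Gamma(α+S, β+n) = Gamma(4.1+55, 1.9+9) = Gamma(59.1, 10.9).
Var = α/β² = 59.1/10.9² = 0.4974.

0.4974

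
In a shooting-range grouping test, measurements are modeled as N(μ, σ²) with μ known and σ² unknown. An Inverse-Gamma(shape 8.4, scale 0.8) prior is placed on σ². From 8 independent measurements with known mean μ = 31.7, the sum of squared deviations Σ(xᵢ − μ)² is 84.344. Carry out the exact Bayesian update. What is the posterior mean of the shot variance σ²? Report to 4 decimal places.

With known mean μ and an Inverse-Gamma(α, β) prior on σ², the Normal likelihood is conjugate: posterior is Inv-Gamma(α + n/2, β + Σ(xᵢ−μ)²/2).
Posterior: Inv-Gamma(8.4 + 8/2, 0.8 + 84.344/2) = Inv-Gamma(12.40, 42.9720).
E[σ²|data] = β/(α−1) = 42.9720/11.40 = 3.7695.

3.7695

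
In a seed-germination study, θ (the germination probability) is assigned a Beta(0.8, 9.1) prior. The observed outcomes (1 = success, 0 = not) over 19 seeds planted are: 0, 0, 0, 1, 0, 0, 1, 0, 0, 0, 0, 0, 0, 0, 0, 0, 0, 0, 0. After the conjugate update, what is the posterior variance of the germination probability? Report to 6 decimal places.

0.002926

The Beta prior is conjugate to a Binomial/Bernoulli likelihood; the update adds successes to α and failures to β.
Posterior: Beta(α+k, β+n−k) = Beta(0.8+2, 9.1+17) = Beta(2.8, 26.1).
Var = αβ/((α+β)²(α+β+1)) = 2.8·26.1/(28.9²·29.9) = 0.002926.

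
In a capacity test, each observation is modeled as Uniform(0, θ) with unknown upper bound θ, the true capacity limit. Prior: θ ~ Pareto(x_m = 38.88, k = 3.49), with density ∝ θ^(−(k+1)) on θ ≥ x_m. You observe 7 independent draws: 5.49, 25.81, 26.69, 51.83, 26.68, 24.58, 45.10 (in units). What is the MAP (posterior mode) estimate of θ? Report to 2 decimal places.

A Pareto(scale x_m, shape k) prior on the upper bound θ of Uniform(0, θ) is conjugate: posterior is Pareto(max(x_m, max xᵢ), k + n).
Sample maximum = 51.83; prior scale x_m = 38.88 → posterior scale = max = 51.83.
Posterior shape = 3.49 + 7 = 10.49.
The Pareto density is decreasing on [x_m, ∞), so the mode is x_m = 51.83.

51.83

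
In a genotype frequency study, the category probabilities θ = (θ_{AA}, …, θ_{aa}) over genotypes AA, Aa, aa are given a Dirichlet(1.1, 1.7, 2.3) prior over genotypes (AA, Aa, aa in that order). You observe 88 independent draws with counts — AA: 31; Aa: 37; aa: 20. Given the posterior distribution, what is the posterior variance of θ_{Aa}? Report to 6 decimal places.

The Dirichlet prior is conjugate to the Multinomial likelihood: each posterior αⱼ = prior αⱼ + observed count nⱼ.
Posterior concentration: (32.1, 38.7, 22.3), total = 93.1.
Var[θ_j] = α_j(Σα−α_j)/((Σα)²(Σα+1)) = 38.7·54.4/(93.1²·94.1) = 0.002581.

0.002581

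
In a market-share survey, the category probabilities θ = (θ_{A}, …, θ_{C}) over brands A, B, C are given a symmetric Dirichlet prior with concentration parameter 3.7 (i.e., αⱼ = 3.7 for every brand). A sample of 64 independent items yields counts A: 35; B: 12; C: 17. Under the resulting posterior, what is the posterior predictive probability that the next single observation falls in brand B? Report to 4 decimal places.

The Dirichlet prior is conjugate to the Multinomial likelihood: each posterior αⱼ = prior αⱼ + observed count nⱼ.
Posterior concentration: (38.7, 15.7, 20.7), total = 75.1.
P(next = B | data) = α_{B}/Σα = 0.2091.

0.2091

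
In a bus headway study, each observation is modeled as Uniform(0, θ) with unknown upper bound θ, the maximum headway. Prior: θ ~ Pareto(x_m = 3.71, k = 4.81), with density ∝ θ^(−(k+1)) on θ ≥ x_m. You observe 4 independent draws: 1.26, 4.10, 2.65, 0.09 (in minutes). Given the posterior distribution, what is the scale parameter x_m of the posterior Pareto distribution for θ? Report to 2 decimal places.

4.10

A Pareto(scale x_m, shape k) prior on the upper bound θ of Uniform(0, θ) is conjugate: posterior is Pareto(max(x_m, max xᵢ), k + n).
Sample maximum = 4.10; prior scale x_m = 3.71 → posterior scale = max = 4.10.
Posterior shape = 4.81 + 4 = 8.81.
Posterior scale x_m = 4.10.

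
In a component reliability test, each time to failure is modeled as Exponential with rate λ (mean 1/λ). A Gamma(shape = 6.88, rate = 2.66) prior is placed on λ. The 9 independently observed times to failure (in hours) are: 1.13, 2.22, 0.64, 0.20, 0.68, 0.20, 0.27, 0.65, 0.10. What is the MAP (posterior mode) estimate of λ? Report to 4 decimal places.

With a Gamma(shape α, rate β) prior on the exponential rate λ, the posterior after n observations with total T = Σxᵢ is Gamma(α+n, β+T).
Sum of observations T = 6.09 hours; n = 9.
Posterior: Gamma(6.88+9, 2.66+6.09) = Gamma(15.88, 8.75).
Mode = (α−1)/β = 1.7006.

1.7006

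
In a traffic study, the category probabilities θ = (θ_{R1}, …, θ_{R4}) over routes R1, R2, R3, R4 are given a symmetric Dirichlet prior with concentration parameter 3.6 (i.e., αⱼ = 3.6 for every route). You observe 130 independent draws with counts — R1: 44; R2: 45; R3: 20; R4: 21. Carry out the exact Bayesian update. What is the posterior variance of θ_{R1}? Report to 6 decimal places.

The Dirichlet prior is conjugate to the Multinomial likelihood: each posterior αⱼ = prior αⱼ + observed count nⱼ.
Posterior concentration: (47.6, 48.6, 23.6, 24.6), total = 144.4.
Var[θ_j] = α_j(Σα−α_j)/((Σα)²(Σα+1)) = 47.6·96.8/(144.4²·145.4) = 0.001520.

0.001520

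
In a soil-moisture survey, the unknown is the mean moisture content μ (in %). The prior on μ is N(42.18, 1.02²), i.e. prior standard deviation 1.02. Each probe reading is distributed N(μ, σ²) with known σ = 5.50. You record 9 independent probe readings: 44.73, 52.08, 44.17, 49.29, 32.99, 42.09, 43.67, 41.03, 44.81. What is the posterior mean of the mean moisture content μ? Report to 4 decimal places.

42.5803

For Normal data with known variance σ², a Normal(μ₀, σ₀²) prior on μ is conjugate. Posterior precision = 1/σ₀² + n/σ²; posterior mean is the precision-weighted average of μ₀ and x̄.
Σxᵢ = 44.73 + 52.08 + 44.17 + 49.29 + 32.99 + 42.09 + 43.67 + 41.03 + 44.81 = 394.86, so n·x̄ = 394.86.
σ₀² = 1.02² = 1.0404, σ² = 5.50² = 30.25; σ² + n·σ₀² = 30.25 + 9·1.0404 = 39.6136.
Posterior mean = (μ₀/σ₀² + n·x̄/σ²)/(1/σ₀² + n/σ²) = (σ²·μ₀ + σ₀²·n·x̄)/(σ² + n·σ₀²) = (30.25·42.18 + 1.0404·394.86)/39.6136 = 1686.757344/39.6136 = 42.5803.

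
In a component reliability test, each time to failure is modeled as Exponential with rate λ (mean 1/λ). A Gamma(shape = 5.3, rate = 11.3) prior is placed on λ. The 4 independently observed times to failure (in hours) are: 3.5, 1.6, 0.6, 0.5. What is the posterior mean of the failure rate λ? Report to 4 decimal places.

0.5314

With a Gamma(shape α, rate β) prior on the exponential rate λ, the posterior after n observations with total T = Σxᵢ is Gamma(α+n, β+T).
Sum of observations T = 6.2 hours; n = 4.
Posterior: Gamma(5.3+4, 11.3+6.2) = Gamma(9.3, 17.5).
Posterior mean of λ = α/β = 9.3/17.5 = 0.5314.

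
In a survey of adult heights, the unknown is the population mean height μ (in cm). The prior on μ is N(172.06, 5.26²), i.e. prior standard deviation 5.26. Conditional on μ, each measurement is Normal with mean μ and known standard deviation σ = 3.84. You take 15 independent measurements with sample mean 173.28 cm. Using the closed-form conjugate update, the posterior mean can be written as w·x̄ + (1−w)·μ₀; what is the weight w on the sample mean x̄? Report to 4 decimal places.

0.9657

For Normal data with known variance σ², a Normal(μ₀, σ₀²) prior on μ is conjugate. Posterior precision = 1/σ₀² + n/σ²; posterior mean is the precision-weighted average of μ₀ and x̄.
σ₀² = 5.26² = 27.6676, σ² = 3.84² = 14.7456. Prior precision 1/σ₀² = 1/27.6676; data precision n/σ² = 15/14.7456.
w = (n/σ²)/(1/σ₀² + n/σ²) = n·σ₀²/(σ² + n·σ₀²) = 15·27.6676/(14.7456 + 15·27.6676) = 415.014/429.7596 = 0.9657.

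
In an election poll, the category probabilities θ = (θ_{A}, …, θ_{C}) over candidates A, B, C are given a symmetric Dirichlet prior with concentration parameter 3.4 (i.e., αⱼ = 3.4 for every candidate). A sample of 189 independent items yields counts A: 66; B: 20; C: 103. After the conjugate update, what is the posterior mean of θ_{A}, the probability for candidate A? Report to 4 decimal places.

The Dirichlet prior is conjugate to the Multinomial likelihood: each posterior αⱼ = prior αⱼ + observed count nⱼ.
Posterior concentration: (69.4, 23.4, 106.4), total = 199.2.
E[θ_{A}|data] = α_{A}/Σα = 69.4/199.2 = 0.3484.

0.3484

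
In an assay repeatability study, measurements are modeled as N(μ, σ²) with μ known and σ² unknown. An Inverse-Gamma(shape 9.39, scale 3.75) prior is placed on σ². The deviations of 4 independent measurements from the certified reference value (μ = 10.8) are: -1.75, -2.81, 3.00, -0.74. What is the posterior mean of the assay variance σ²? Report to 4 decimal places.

With known mean μ and an Inverse-Gamma(α, β) prior on σ², the Normal likelihood is conjugate: posterior is Inv-Gamma(α + n/2, β + Σ(xᵢ−μ)²/2).
Σ(xᵢ−μ)² = (-1.75)² + (-2.81)² + (3.00)² + (-0.74)² = 20.5062.
Posterior: Inv-Gamma(9.39 + 4/2, 3.75 + 20.5062/2) = Inv-Gamma(11.39, 14.00310).
E[σ²|data] = β/(α−1) = 14.00310/10.39 = 1.3477.

1.3477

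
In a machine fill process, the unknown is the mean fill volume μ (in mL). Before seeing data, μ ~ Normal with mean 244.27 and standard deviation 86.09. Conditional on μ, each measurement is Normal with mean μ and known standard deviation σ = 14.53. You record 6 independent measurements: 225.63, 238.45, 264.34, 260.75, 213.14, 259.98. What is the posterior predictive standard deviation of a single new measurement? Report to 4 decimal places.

For Normal data with known variance σ², a Normal(μ₀, σ₀²) prior on μ is conjugate. Posterior precision = 1/σ₀² + n/σ²; posterior mean is the precision-weighted average of μ₀ and x̄.
σ₀² = 86.09² = 7411.4881, σ² = 14.53² = 211.1209; σ² + n·σ₀² = 211.1209 + 6·7411.4881 = 44680.0495.
Posterior precision = 1/σ₀² + n/σ² = 1/7411.4881 + 6/211.1209 = (σ² + n·σ₀²)/(σ₀²σ²) = 44680.0495/(7411.4881·211.1209); posterior variance σₙ² = σ₀²σ²/(σ² + n·σ₀²) = 7411.4881·211.1209/44680.0495 = 35.020553.
Predictive variance for one new observation = σₙ² + σ² = 7411.4881·211.1209/44680.0495 + 211.1209 = σ²·(σ₀² + 44680.0495)/44680.0495 = 211.1209·52091.5376/44680.0495 = 246.141453; SD = √(211.1209·52091.5376/44680.0495) = 15.6889.

15.6889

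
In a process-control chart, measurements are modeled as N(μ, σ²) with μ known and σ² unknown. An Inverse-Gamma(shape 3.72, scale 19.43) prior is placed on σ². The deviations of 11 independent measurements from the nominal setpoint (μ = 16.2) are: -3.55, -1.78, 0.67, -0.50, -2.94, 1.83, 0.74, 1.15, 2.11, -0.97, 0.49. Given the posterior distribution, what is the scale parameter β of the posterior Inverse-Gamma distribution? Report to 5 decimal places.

With known mean μ and an Inverse-Gamma(α, β) prior on σ², the Normal likelihood is conjugate: posterior is Inv-Gamma(α + n/2, β + Σ(xᵢ−μ)²/2).
Σ(xᵢ−μ)² = (-3.55)² + (-1.78)² + (0.67)² + (-0.50)² + (-2.94)² + (1.83)² + (0.74)² + (1.15)² + (2.11)² + (-0.97)² + (0.49)² = 35.9655.
Posterior: Inv-Gamma(3.72 + 11/2, 19.43 + 35.9655/2) = Inv-Gamma(9.22, 37.41275).
Posterior β = 37.41275.

37.41275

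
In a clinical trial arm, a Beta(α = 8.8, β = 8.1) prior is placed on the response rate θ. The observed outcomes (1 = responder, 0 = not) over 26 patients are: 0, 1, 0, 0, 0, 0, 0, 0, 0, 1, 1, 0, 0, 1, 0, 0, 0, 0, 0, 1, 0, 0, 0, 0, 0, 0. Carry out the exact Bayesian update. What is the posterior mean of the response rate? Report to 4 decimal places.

0.3217

The Beta prior is conjugate to a Binomial/Bernoulli likelihood; the update adds successes to α and failures to β.
Posterior: Beta(α+k, β+n−k) = Beta(8.8+5, 8.1+21) = Beta(13.8, 29.1).
Posterior mean = α/(α+β) = 13.8/42.9 = 0.3217.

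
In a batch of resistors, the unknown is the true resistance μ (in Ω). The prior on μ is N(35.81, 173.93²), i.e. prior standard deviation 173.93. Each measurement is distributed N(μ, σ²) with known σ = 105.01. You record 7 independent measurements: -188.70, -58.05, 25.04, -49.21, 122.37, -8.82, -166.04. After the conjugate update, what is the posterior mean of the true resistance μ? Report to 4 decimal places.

-42.1422

For Normal data with known variance σ², a Normal(μ₀, σ₀²) prior on μ is conjugate. Posterior precision = 1/σ₀² + n/σ²; posterior mean is the precision-weighted average of μ₀ and x̄.
Σxᵢ = (-188.70) + (-58.05) + 25.04 + (-49.21) + 122.37 + (-8.82) + (-166.04) = -323.41, so n·x̄ = -323.41.
σ₀² = 173.93² = 30251.6449, σ² = 105.01² = 11027.1001; σ² + n·σ₀² = 11027.1001 + 7·30251.6449 = 222788.6144.
Posterior mean = (μ₀/σ₀² + n·x̄/σ²)/(1/σ₀² + n/σ²) = (σ²·μ₀ + σ₀²·n·x̄)/(σ² + n·σ₀²) = (11027.1001·35.81 + 30251.6449·(-323.41))/222788.6144 = -9388804.022528/222788.6144 = -42.1422.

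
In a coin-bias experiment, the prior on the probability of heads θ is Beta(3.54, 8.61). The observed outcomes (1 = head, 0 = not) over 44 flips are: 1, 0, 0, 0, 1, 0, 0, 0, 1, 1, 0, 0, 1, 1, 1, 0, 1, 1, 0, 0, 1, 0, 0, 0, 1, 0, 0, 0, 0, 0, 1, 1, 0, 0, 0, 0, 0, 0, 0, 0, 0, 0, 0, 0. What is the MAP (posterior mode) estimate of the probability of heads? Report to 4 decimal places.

0.2870

The Beta prior is conjugate to a Binomial/Bernoulli likelihood; the update adds successes to α and failures to β.
Posterior: Beta(α+k, β+n−k) = Beta(3.54+13, 8.61+31) = Beta(16.54, 39.61).
Mode of Beta(a,b) for a,b>1 is (a−1)/(a+b−2) = 15.54/54.15 = 0.2870.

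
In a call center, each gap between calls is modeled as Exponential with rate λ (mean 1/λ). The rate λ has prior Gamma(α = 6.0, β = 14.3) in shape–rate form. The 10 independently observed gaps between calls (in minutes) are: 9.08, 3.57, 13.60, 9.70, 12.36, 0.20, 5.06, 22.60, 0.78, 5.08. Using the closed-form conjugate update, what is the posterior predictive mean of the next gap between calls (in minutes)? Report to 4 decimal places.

6.4220

With a Gamma(shape α, rate β) prior on the exponential rate λ, the posterior after n observations with total T = Σxᵢ is Gamma(α+n, β+T).
Sum of observations T = 82.03 minutes; n = 10.
Posterior: Gamma(6.0+10, 14.3+82.03) = Gamma(16.0, 96.33).
The predictive distribution for the next observation is Lomax; its mean is β/(α−1) = 96.33/15.0 = 6.4220.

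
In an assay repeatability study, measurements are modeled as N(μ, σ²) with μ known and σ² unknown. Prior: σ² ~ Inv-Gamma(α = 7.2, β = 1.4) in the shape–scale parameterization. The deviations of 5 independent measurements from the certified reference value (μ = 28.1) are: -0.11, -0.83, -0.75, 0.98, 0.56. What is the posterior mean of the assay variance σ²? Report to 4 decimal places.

0.3068

With known mean μ and an Inverse-Gamma(α, β) prior on σ², the Normal likelihood is conjugate: posterior is Inv-Gamma(α + n/2, β + Σ(xᵢ−μ)²/2).
Σ(xᵢ−μ)² = (-0.11)² + (-0.83)² + (-0.75)² + (0.98)² + (0.56)² = 2.5375.
Posterior: Inv-Gamma(7.2 + 5/2, 1.4 + 2.5375/2) = Inv-Gamma(9.70, 2.66875).
E[σ²|data] = β/(α−1) = 2.66875/8.70 = 0.3068.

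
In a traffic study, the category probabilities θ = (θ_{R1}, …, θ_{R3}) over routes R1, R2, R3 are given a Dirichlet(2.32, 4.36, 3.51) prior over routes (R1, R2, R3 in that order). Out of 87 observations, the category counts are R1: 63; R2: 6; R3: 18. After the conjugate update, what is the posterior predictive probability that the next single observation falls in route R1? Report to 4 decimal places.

0.6721

The Dirichlet prior is conjugate to the Multinomial likelihood: each posterior αⱼ = prior αⱼ + observed count nⱼ.
Posterior concentration: (65.32, 10.36, 21.51), total = 97.19.
P(next = R1 | data) = α_{R1}/Σα = 0.6721.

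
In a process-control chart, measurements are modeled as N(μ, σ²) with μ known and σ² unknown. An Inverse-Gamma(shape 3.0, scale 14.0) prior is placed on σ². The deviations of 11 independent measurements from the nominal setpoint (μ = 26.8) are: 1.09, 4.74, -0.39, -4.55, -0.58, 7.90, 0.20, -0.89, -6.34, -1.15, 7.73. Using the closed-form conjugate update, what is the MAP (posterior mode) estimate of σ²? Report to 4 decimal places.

With known mean μ and an Inverse-Gamma(α, β) prior on σ², the Normal likelihood is conjugate: posterior is Inv-Gamma(α + n/2, β + Σ(xᵢ−μ)²/2).
Σ(xᵢ−μ)² = (1.09)² + (4.74)² + (-0.39)² + (-4.55)² + (-0.58)² + (7.90)² + (0.20)² + (-0.89)² + (-6.34)² + (-1.15)² + (7.73)² = 209.3598.
Posterior: Inv-Gamma(3.0 + 11/2, 14.0 + 209.3598/2) = Inv-Gamma(8.50, 118.67990).
Mode = β/(α+1) = 118.67990/9.50 = 12.4926.

12.4926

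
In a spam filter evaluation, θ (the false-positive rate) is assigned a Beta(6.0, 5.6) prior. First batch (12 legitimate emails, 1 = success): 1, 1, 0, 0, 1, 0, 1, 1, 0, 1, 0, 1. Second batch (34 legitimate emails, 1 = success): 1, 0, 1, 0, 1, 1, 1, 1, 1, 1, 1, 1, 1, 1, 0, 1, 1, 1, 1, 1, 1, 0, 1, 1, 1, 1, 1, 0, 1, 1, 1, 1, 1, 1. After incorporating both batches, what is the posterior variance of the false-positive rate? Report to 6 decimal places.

0.003370

The Beta prior is conjugate to a Binomial/Bernoulli likelihood; the update adds successes to α and failures to β.
After batch 1: Beta(6.0+7, 5.6+5) = Beta(13.0, 10.6).
After batch 2: Beta(13.0+29, 10.6+5) = Beta(42.0, 15.6).
Var = αβ/((α+β)²(α+β+1)) = 42.0·15.6/(57.6²·58.6) = 0.003370.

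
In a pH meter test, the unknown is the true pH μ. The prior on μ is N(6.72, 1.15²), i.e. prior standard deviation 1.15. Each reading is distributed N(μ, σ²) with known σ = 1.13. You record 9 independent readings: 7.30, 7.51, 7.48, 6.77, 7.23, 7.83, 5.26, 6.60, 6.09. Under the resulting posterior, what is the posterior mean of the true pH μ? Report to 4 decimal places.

For Normal data with known variance σ², a Normal(μ₀, σ₀²) prior on μ is conjugate. Posterior precision = 1/σ₀² + n/σ²; posterior mean is the precision-weighted average of μ₀ and x̄.
Σxᵢ = 7.30 + 7.51 + 7.48 + 6.77 + 7.23 + 7.83 + 5.26 + 6.60 + 6.09 = 62.07, so n·x̄ = 62.07.
σ₀² = 1.15² = 1.3225, σ² = 1.13² = 1.2769; σ² + n·σ₀² = 1.2769 + 9·1.3225 = 13.1794.
Posterior mean = (μ₀/σ₀² + n·x̄/σ²)/(1/σ₀² + n/σ²) = (σ²·μ₀ + σ₀²·n·x̄)/(σ² + n·σ₀²) = (1.2769·6.72 + 1.3225·62.07)/13.1794 = 90.668343/13.1794 = 6.8796.

6.8796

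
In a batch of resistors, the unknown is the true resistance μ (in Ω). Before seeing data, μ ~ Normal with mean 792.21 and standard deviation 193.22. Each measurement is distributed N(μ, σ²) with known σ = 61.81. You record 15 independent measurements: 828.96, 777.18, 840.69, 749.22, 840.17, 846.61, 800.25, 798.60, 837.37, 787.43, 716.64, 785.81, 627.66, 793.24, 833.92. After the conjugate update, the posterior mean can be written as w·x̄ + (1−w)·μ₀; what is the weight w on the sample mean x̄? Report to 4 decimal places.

0.9932

For Normal data with known variance σ², a Normal(μ₀, σ₀²) prior on μ is conjugate. Posterior precision = 1/σ₀² + n/σ²; posterior mean is the precision-weighted average of μ₀ and x̄.
σ₀² = 193.22² = 37333.9684, σ² = 61.81² = 3820.4761. Prior precision 1/σ₀² = 1/37333.9684; data precision n/σ² = 15/3820.4761.
w = (n/σ²)/(1/σ₀² + n/σ²) = n·σ₀²/(σ² + n·σ₀²) = 15·37333.9684/(3820.4761 + 15·37333.9684) = 560009.526/563830.0021 = 0.9932.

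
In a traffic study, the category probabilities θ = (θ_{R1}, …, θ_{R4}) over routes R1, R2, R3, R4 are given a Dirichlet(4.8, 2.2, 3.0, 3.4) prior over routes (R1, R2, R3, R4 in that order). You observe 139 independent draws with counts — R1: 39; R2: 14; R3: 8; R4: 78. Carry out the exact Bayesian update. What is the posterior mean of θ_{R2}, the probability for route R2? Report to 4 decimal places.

The Dirichlet prior is conjugate to the Multinomial likelihood: each posterior αⱼ = prior αⱼ + observed count nⱼ.
Posterior concentration: (43.8, 16.2, 11.0, 81.4), total = 152.4.
E[θ_{R2}|data] = α_{R2}/Σα = 16.2/152.4 = 0.1063.

0.1063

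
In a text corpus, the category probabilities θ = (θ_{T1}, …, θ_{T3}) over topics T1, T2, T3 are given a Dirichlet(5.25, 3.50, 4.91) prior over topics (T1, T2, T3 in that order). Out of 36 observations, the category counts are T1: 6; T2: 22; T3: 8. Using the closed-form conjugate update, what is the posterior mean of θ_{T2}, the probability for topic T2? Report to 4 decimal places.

The Dirichlet prior is conjugate to the Multinomial likelihood: each posterior αⱼ = prior αⱼ + observed count nⱼ.
Posterior concentration: (11.25, 25.50, 12.91), total = 49.66.
E[θ_{T2}|data] = α_{T2}/Σα = 25.50/49.66 = 0.5135.

0.5135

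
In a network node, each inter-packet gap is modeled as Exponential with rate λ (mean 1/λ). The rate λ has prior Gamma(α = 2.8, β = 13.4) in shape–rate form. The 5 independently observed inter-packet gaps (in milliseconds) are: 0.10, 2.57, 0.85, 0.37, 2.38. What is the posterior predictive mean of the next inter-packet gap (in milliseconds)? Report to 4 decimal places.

With a Gamma(shape α, rate β) prior on the exponential rate λ, the posterior after n observations with total T = Σxᵢ is Gamma(α+n, β+T).
Sum of observations T = 6.27 milliseconds; n = 5.
Posterior: Gamma(2.8+5, 13.4+6.27) = Gamma(7.8, 19.67).
The predictive distribution for the next observation is Lomax; its mean is β/(α−1) = 19.67/6.8 = 2.8926.

2.8926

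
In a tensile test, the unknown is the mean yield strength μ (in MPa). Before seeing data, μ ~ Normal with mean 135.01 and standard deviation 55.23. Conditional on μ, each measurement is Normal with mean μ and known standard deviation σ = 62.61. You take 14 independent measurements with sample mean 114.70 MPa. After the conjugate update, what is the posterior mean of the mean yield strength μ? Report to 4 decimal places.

For Normal data with known variance σ², a Normal(μ₀, σ₀²) prior on μ is conjugate. Posterior precision = 1/σ₀² + n/σ²; posterior mean is the precision-weighted average of μ₀ and x̄.
n·x̄ = 14·114.70 = 1605.8.
σ₀² = 55.23² = 3050.3529, σ² = 62.61² = 3920.0121; σ² + n·σ₀² = 3920.0121 + 14·3050.3529 = 46624.9527.
Posterior mean = (μ₀/σ₀² + n·x̄/σ²)/(1/σ₀² + n/σ²) = (σ²·μ₀ + σ₀²·n·x̄)/(σ² + n·σ₀²) = (3920.0121·135.01 + 3050.3529·1605.8)/46624.9527 = 5427497.520441/46624.9527 = 116.4076.

116.4076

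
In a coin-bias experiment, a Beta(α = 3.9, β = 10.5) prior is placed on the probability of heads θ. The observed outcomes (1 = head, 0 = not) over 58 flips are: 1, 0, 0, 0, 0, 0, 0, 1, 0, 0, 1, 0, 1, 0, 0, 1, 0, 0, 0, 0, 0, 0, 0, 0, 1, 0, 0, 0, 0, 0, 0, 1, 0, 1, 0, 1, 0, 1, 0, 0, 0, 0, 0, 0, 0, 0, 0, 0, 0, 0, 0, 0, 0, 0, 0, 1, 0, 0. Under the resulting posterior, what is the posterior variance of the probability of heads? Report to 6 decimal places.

0.002227

The Beta prior is conjugate to a Binomial/Bernoulli likelihood; the update adds successes to α and failures to β.
Posterior: Beta(α+k, β+n−k) = Beta(3.9+11, 10.5+47) = Beta(14.9, 57.5).
Var = αβ/((α+β)²(α+β+1)) = 14.9·57.5/(72.4²·73.4) = 0.002227.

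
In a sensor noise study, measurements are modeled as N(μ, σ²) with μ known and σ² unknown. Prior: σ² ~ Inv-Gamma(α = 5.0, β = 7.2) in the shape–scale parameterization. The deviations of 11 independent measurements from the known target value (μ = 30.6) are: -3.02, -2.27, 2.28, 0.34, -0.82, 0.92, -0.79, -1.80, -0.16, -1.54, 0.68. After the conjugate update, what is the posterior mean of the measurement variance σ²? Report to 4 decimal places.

2.2226

With known mean μ and an Inverse-Gamma(α, β) prior on σ², the Normal likelihood is conjugate: posterior is Inv-Gamma(α + n/2, β + Σ(xᵢ−μ)²/2).
Σ(xᵢ−μ)² = (-3.02)² + (-2.27)² + (2.28)² + (0.34)² + (-0.82)² + (0.92)² + (-0.79)² + (-1.80)² + (-0.16)² + (-1.54)² + (0.68)² = 27.8298.
Posterior: Inv-Gamma(5.0 + 11/2, 7.2 + 27.8298/2) = Inv-Gamma(10.50, 21.11490).
E[σ²|data] = β/(α−1) = 21.11490/9.50 = 2.2226.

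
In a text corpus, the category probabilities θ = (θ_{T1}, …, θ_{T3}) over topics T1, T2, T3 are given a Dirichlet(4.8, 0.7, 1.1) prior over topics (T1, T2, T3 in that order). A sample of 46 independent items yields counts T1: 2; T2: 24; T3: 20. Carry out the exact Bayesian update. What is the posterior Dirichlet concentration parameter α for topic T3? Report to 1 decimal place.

21.1

The Dirichlet prior is conjugate to the Multinomial likelihood: each posterior αⱼ = prior αⱼ + observed count nⱼ.
Posterior concentration: (6.8, 24.7, 21.1), total = 52.6.
α_{T3} = 1.1 + 20 = 21.1.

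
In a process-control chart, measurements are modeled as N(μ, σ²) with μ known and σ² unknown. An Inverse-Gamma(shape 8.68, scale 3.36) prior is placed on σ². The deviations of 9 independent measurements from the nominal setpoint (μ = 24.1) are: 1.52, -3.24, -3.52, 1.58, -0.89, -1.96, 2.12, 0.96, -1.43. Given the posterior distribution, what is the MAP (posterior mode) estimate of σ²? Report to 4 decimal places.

1.6400

With known mean μ and an Inverse-Gamma(α, β) prior on σ², the Normal likelihood is conjugate: posterior is Inv-Gamma(α + n/2, β + Σ(xᵢ−μ)²/2).
Σ(xᵢ−μ)² = (1.52)² + (-3.24)² + (-3.52)² + (1.58)² + (-0.89)² + (-1.96)² + (2.12)² + (0.96)² + (-1.43)² = 39.7894.
Posterior: Inv-Gamma(8.68 + 9/2, 3.36 + 39.7894/2) = Inv-Gamma(13.18, 23.25470).
Mode = β/(α+1) = 23.25470/14.18 = 1.6400.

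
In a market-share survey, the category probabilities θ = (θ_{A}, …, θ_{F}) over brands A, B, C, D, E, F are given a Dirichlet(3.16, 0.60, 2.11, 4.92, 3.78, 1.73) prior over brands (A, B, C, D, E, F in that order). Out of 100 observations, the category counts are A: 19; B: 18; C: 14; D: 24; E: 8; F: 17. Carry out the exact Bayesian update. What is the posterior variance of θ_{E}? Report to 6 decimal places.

The Dirichlet prior is conjugate to the Multinomial likelihood: each posterior αⱼ = prior αⱼ + observed count nⱼ.
Posterior concentration: (22.16, 18.60, 16.11, 28.92, 11.78, 18.73), total = 116.30.
Var[θ_j] = α_j(Σα−α_j)/((Σα)²(Σα+1)) = 11.78·104.52/(116.30²·117.30) = 0.000776.

0.000776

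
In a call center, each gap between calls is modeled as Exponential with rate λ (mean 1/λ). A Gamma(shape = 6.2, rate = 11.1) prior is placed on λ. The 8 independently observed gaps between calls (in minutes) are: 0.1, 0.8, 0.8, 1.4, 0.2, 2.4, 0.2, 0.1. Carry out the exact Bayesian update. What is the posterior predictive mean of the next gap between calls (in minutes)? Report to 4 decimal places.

1.2955

With a Gamma(shape α, rate β) prior on the exponential rate λ, the posterior after n observations with total T = Σxᵢ is Gamma(α+n, β+T).
Sum of observations T = 6.0 minutes; n = 8.
Posterior: Gamma(6.2+8, 11.1+6.0) = Gamma(14.2, 17.1).
The predictive distribution for the next observation is Lomax; its mean is β/(α−1) = 17.1/13.2 = 1.2955.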